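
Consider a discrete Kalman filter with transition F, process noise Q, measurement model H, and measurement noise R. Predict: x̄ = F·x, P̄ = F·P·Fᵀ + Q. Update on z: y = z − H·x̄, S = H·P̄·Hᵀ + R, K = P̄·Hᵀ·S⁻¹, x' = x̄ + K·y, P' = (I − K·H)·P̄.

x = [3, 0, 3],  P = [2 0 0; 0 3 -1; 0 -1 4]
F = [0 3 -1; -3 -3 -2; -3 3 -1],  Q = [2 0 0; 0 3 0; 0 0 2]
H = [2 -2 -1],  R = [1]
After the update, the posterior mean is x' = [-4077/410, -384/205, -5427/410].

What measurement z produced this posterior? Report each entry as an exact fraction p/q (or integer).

z = [-3]

x̄ = F·x = [-3, -15, -12]
P̄ = F·P·Fᵀ + Q = [39 -16 37; -16 52 2; 37 2 57]
S = H·P̄·Hᵀ + R = [410]
K = P̄·Hᵀ·S⁻¹ = [73/410; -69/205; 13/410]
x' − x̄ = [-2847/410, 2691/205, -507/410] = K·y
y = (KᵀK)⁻¹·Kᵀ·(x' − x̄) = [-39]
z = y + H·x̄ = [-39] + [36] = [-3]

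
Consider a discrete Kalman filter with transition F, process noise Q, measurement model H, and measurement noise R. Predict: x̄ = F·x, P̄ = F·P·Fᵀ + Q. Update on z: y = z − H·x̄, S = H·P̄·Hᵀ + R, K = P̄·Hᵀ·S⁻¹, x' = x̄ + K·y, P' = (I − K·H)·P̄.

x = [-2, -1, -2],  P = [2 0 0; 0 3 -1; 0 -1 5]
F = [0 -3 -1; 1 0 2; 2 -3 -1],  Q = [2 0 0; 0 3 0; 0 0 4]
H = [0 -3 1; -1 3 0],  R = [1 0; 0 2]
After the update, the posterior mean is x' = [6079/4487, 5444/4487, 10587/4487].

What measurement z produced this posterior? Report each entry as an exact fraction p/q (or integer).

z = [-1, 3]

x̄ = F·x = [5, -6, 1]
P̄ = F·P·Fᵀ + Q = [28 -4 26; -4 25 0; 26 0 38]
S = H·P̄·Hᵀ + R = [264 -263; -263 279]
K = P̄·Hᵀ·S⁻¹ = [82/4487 -566/4487; -148/4487 1131/4487; 3764/4487 3130/4487]
x' − x̄ = [-16356/4487, 32366/4487, 6100/4487] = K·y
y = (KᵀK)⁻¹·Kᵀ·(x' − x̄) = [-20, 26]
z = y + H·x̄ = [-20, 26] + [19, -23] = [-1, 3]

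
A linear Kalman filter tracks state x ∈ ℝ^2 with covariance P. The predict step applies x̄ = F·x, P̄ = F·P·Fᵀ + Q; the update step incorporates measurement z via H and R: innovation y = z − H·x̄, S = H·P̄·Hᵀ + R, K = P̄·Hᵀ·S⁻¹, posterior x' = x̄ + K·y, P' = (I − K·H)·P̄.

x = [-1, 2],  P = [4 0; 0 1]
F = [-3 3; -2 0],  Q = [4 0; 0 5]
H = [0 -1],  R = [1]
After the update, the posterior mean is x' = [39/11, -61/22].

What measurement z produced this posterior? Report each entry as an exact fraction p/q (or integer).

z = [3]

x̄ = F·x = [9, 2]
P̄ = F·P·Fᵀ + Q = [49 24; 24 21]
S = H·P̄·Hᵀ + R = [22]
K = P̄·Hᵀ·S⁻¹ = [-12/11; -21/22]
x' − x̄ = [-60/11, -105/22] = K·y
y = (KᵀK)⁻¹·Kᵀ·(x' − x̄) = [5]
z = y + H·x̄ = [5] + [-2] = [3]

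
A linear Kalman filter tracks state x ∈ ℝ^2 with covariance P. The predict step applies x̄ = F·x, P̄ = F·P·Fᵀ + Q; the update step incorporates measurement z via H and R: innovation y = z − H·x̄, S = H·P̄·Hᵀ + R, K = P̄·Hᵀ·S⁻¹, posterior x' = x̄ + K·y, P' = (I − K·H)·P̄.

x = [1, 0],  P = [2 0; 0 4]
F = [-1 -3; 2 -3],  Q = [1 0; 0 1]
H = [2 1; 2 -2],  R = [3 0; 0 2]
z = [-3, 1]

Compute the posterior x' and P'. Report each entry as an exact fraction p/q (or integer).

x' = [-1160/1361, -1724/1361]
P' = [2617/6805 302/1361; 302/1361 1489/2722]

x̄ = F·x = [-1, 2]
P̄ = F·P·Fᵀ + Q = [39 32; 32 45]
y = z − H·x̄ = [-3, 7]
S = H·P̄·Hᵀ + R = [332 2; 2 82]
K = P̄·Hᵀ·S⁻¹ = [2248/6805 1107/6805; 899/2722 -885/2722]
x' = x̄ + K·y = [-1160/1361, -1724/1361]
P' = (I − K·H)·P̄ = [2617/6805 302/1361; 302/1361 1489/2722]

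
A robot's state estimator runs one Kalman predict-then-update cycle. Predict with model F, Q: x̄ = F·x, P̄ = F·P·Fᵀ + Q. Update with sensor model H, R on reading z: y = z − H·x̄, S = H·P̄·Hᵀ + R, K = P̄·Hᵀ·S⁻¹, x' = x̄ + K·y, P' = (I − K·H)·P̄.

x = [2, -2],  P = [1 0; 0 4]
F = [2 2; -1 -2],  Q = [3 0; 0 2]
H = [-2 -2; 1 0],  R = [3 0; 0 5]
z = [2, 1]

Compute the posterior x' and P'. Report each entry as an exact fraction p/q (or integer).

x' = [221/656, -305/328]
P' = [2605/656 -1265/328; -1265/328 721/164]

x̄ = F·x = [0, 2]
P̄ = F·P·Fᵀ + Q = [23 -18; -18 19]
y = z − H·x̄ = [6, 1]
S = H·P̄·Hᵀ + R = [27 -10; -10 28]
K = P̄·Hᵀ·S⁻¹ = [-25/328 521/656; -59/164 -253/328]
x' = x̄ + K·y = [221/656, -305/328]
P' = (I − K·H)·P̄ = [2605/656 -1265/328; -1265/328 721/164]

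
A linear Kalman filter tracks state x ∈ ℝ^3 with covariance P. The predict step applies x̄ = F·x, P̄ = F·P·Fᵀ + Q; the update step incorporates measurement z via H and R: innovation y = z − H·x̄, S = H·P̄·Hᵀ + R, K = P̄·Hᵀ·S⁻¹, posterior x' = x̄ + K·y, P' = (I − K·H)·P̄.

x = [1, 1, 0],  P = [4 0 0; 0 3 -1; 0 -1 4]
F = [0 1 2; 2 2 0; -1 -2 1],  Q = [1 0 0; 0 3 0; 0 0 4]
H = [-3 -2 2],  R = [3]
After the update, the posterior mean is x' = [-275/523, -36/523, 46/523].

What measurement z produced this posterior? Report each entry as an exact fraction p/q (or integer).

x̄ = F·x = [1, 4, -3]
P̄ = F·P·Fᵀ + Q = [16 2 5; 2 31 -22; 5 -22 28]
S = H·P̄·Hᵀ + R = [523]
K = P̄·Hᵀ·S⁻¹ = [-42/523; -112/523; 85/523]
x' − x̄ = [-798/523, -2128/523, 1615/523] = K·y
y = (KᵀK)⁻¹·Kᵀ·(x' − x̄) = [19]
z = y + H·x̄ = [19] + [-17] = [2]

z = [2]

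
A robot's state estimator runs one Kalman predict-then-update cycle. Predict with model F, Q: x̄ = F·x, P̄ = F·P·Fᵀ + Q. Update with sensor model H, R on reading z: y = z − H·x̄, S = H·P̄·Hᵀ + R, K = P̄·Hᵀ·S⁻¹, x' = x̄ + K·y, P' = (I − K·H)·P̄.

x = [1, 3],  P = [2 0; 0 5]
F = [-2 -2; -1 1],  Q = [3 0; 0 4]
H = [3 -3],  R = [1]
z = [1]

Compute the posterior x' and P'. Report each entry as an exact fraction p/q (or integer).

x̄ = F·x = [-8, 2]
P̄ = F·P·Fᵀ + Q = [31 -6; -6 11]
y = z − H·x̄ = [31]
S = H·P̄·Hᵀ + R = [487]
K = P̄·Hᵀ·S⁻¹ = [111/487; -51/487]
x' = x̄ + K·y = [-455/487, -607/487]
P' = (I − K·H)·P̄ = [2776/487 2739/487; 2739/487 2756/487]

x' = [-455/487, -607/487]
P' = [2776/487 2739/487; 2739/487 2756/487]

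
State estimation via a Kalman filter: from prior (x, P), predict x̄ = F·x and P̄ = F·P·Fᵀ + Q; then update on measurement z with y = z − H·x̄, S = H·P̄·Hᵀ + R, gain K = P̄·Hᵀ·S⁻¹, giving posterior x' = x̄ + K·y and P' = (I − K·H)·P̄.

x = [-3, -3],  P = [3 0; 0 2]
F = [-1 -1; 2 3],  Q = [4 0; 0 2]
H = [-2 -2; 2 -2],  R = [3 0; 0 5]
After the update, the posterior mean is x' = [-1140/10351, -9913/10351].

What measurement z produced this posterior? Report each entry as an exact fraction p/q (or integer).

x̄ = F·x = [6, -15]
P̄ = F·P·Fᵀ + Q = [9 -12; -12 32]
S = H·P̄·Hᵀ + R = [71 92; 92 265]
K = P̄·Hᵀ·S⁻¹ = [-2274/10351 2430/10351; -2504/10351 -2568/10351]
x' − x̄ = [-63246/10351, 145352/10351] = K·y
y = (KᵀK)⁻¹·Kᵀ·(x' − x̄) = [-16, -41]
z = y + H·x̄ = [-16, -41] + [18, 42] = [2, 1]

z = [2, 1]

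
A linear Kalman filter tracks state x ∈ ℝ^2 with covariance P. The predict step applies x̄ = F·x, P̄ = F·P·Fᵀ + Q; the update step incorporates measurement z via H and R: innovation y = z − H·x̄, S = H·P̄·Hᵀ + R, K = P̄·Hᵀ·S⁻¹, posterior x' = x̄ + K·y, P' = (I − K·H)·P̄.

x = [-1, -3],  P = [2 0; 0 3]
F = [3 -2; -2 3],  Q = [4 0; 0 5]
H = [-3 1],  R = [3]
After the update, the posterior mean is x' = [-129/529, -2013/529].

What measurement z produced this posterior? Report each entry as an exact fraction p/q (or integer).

x̄ = F·x = [3, -7]
P̄ = F·P·Fᵀ + Q = [34 -30; -30 40]
S = H·P̄·Hᵀ + R = [529]
K = P̄·Hᵀ·S⁻¹ = [-132/529; 130/529]
x' − x̄ = [-1716/529, 1690/529] = K·y
y = (KᵀK)⁻¹·Kᵀ·(x' − x̄) = [13]
z = y + H·x̄ = [13] + [-16] = [-3]

z = [-3]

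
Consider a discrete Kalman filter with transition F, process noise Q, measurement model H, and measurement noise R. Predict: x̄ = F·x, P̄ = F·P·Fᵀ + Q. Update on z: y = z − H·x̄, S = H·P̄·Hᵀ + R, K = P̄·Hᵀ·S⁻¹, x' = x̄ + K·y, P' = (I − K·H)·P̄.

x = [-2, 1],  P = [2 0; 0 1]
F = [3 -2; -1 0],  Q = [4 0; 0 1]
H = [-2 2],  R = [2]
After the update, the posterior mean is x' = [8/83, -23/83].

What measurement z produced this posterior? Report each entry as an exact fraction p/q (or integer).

x̄ = F·x = [-8, 2]
P̄ = F·P·Fᵀ + Q = [26 -6; -6 3]
S = H·P̄·Hᵀ + R = [166]
K = P̄·Hᵀ·S⁻¹ = [-32/83; 9/83]
x' − x̄ = [672/83, -189/83] = K·y
y = (KᵀK)⁻¹·Kᵀ·(x' − x̄) = [-21]
z = y + H·x̄ = [-21] + [20] = [-1]

z = [-1]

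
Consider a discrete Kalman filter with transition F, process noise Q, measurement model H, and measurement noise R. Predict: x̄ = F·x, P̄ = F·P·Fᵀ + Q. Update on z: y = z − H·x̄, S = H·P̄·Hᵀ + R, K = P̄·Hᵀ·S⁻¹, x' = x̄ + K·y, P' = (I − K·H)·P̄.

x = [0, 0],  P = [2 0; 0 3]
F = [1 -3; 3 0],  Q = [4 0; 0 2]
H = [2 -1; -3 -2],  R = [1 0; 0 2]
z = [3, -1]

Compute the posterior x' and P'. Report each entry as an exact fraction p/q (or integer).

x̄ = F·x = [0, 0]
P̄ = F·P·Fᵀ + Q = [33 6; 6 20]
y = z − H·x̄ = [3, -1]
S = H·P̄·Hᵀ + R = [129 -164; -164 451]
K = P̄·Hᵀ·S⁻¹ = [216/763 -4479/31283; -320/763 -8794/31283]
x' = x̄ + K·y = [31047/31283, -30566/31283]
P' = (I − K·H)·P̄ = [3810/31283 -1236/31283; -1236/31283 10648/31283]

x' = [31047/31283, -30566/31283]
P' = [3810/31283 -1236/31283; -1236/31283 10648/31283]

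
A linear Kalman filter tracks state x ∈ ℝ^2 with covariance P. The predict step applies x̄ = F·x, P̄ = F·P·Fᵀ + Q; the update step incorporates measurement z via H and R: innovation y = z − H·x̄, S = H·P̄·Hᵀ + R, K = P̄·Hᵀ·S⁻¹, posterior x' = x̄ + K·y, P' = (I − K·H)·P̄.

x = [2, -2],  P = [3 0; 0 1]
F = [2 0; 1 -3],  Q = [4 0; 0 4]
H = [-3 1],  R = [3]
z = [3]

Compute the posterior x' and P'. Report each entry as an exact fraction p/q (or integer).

x' = [214/127, 1002/127]
P' = [268/127 678/127; 678/127 2028/127]

x̄ = F·x = [4, 8]
P̄ = F·P·Fᵀ + Q = [16 6; 6 16]
y = z − H·x̄ = [7]
S = H·P̄·Hᵀ + R = [127]
K = P̄·Hᵀ·S⁻¹ = [-42/127; -2/127]
x' = x̄ + K·y = [214/127, 1002/127]
P' = (I − K·H)·P̄ = [268/127 678/127; 678/127 2028/127]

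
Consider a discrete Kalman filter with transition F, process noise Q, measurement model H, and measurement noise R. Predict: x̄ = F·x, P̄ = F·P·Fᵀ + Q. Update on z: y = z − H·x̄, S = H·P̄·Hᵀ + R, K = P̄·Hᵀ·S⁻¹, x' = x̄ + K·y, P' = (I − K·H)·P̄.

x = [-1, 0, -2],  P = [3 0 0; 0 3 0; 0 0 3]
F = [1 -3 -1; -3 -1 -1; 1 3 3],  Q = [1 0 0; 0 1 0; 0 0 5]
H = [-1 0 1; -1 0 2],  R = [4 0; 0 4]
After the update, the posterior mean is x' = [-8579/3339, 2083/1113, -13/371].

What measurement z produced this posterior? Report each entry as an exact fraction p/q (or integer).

z = [2, 3]

x̄ = F·x = [1, 5, -7]
P̄ = F·P·Fᵀ + Q = [34 3 -33; 3 34 -27; -33 -27 62]
S = H·P̄·Hᵀ + R = [166 257; 257 418]
K = P̄·Hᵀ·S⁻¹ = [-2306/3339 619/3339; 703/1113 -584/1113; -71/371 183/371]
x' − x̄ = [-11918/3339, -3482/1113, 2584/371] = K·y
y = (KᵀK)⁻¹·Kᵀ·(x' − x̄) = [10, 18]
z = y + H·x̄ = [10, 18] + [-8, -15] = [2, 3]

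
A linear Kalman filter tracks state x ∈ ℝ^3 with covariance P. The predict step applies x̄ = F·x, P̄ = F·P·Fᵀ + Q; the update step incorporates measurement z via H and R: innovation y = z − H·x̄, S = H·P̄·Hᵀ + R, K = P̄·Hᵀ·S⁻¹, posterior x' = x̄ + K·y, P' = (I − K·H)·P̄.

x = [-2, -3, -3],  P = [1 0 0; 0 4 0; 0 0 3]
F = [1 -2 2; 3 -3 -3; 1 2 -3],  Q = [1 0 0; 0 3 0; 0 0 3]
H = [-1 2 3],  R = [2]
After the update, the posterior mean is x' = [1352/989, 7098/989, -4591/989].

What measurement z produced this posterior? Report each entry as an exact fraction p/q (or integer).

z = [-1]

x̄ = F·x = [-2, 12, 1]
P̄ = F·P·Fᵀ + Q = [30 9 -33; 9 75 6; -33 6 47]
S = H·P̄·Hᵀ + R = [989]
K = P̄·Hᵀ·S⁻¹ = [-111/989; 159/989; 186/989]
x' − x̄ = [3330/989, -4770/989, -5580/989] = K·y
y = (KᵀK)⁻¹·Kᵀ·(x' − x̄) = [-30]
z = y + H·x̄ = [-30] + [29] = [-1]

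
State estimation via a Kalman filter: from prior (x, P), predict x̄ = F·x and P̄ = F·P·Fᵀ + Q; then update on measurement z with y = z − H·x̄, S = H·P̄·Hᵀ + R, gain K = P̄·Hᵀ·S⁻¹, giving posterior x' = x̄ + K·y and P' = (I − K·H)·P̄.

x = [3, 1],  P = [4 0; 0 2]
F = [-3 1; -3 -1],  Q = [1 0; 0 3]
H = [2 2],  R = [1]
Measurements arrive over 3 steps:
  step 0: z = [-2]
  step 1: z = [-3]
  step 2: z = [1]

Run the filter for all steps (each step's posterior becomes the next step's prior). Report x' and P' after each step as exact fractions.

step 0: x' = [220/593, -830/593], P' = [1811/593 -1738/593; -1738/593 1813/593]
step 1: x' = [-79132/38695, 21028/38695], P' = [473257/270865 -429638/270865; -429638/270865 453587/270865]
step 2: x' = [-49293866/72753713, 88858834/72753713], P' = [122829461/72753713 -111462142/72753713; -111462142/72753713 118215535/72753713]

step 0: x̄ = F·x = [-8, -10]
step 0: P̄ = F·P·Fᵀ + Q = [39 34; 34 41]
step 0: y = z − H·x̄ = [34]
step 0: S = H·P̄·Hᵀ + R = [593]
step 0: K = P̄·Hᵀ·S⁻¹ = [146/593; 150/593]
step 0: x' = x̄ + K·y = [220/593, -830/593]
step 0: P' = (I − K·H)·P̄ = [1811/593 -1738/593; -1738/593 1813/593]
step 1: x̄ = F·x = [-1490/593, 170/593]
step 1: P̄ = F·P·Fᵀ + Q = [29133/593 14486/593; 14486/593 9463/593]
step 1: y = z − H·x̄ = [861/593]
step 1: S = H·P̄·Hᵀ + R = [270865/593]
step 1: K = P̄·Hᵀ·S⁻¹ = [87238/270865; 47898/270865]
step 1: x' = x̄ + K·y = [-79132/38695, 21028/38695]
step 1: P' = (I − K·H)·P̄ = [473257/270865 -429638/270865; -429638/270865 453587/270865]
step 2: x̄ = F·x = [258424/38695, 216368/38695]
step 2: P̄ = F·P·Fᵀ + Q = [7561593/270865 3805726/270865; 3805726/270865 2947667/270865]
step 2: y = z − H·x̄ = [-910889/38695]
step 2: S = H·P̄·Hᵀ + R = [72753713/270865]
step 2: K = P̄·Hᵀ·S⁻¹ = [22734638/72753713; 13506786/72753713]
step 2: x' = x̄ + K·y = [-49293866/72753713, 88858834/72753713]
step 2: P' = (I − K·H)·P̄ = [122829461/72753713 -111462142/72753713; -111462142/72753713 118215535/72753713]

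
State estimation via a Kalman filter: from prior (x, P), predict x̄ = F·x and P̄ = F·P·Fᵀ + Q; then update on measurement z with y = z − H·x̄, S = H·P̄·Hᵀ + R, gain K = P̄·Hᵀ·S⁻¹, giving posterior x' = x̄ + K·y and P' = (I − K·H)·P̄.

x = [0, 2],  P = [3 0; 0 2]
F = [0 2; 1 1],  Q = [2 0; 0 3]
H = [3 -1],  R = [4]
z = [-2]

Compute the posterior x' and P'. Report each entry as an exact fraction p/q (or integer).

x' = [0, 18/13]
P' = [4/3 8/3; 8/3 304/39]

x̄ = F·x = [4, 2]
P̄ = F·P·Fᵀ + Q = [10 4; 4 8]
y = z − H·x̄ = [-12]
S = H·P̄·Hᵀ + R = [78]
K = P̄·Hᵀ·S⁻¹ = [1/3; 2/39]
x' = x̄ + K·y = [0, 18/13]
P' = (I − K·H)·P̄ = [4/3 8/3; 8/3 304/39]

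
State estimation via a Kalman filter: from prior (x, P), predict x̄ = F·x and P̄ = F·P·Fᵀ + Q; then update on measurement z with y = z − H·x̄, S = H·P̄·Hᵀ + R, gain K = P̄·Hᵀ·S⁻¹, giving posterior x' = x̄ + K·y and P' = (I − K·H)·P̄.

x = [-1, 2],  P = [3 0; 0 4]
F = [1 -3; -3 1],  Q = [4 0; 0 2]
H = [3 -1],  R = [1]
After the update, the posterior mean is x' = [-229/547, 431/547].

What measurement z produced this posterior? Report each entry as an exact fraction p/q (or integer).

z = [-2]

x̄ = F·x = [-7, 5]
P̄ = F·P·Fᵀ + Q = [43 -21; -21 33]
S = H·P̄·Hᵀ + R = [547]
K = P̄·Hᵀ·S⁻¹ = [150/547; -96/547]
x' − x̄ = [3600/547, -2304/547] = K·y
y = (KᵀK)⁻¹·Kᵀ·(x' − x̄) = [24]
z = y + H·x̄ = [24] + [-26] = [-2]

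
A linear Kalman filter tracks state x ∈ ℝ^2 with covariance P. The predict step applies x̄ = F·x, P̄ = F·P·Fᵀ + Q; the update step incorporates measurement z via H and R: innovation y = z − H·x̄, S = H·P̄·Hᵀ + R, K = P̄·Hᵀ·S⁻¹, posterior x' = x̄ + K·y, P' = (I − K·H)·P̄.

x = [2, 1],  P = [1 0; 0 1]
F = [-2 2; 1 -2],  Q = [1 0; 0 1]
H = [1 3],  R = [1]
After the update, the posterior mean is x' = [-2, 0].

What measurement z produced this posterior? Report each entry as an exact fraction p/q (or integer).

x̄ = F·x = [-2, 0]
P̄ = F·P·Fᵀ + Q = [9 -6; -6 6]
S = H·P̄·Hᵀ + R = [28]
K = P̄·Hᵀ·S⁻¹ = [-9/28; 3/7]
x' − x̄ = [0, 0] = K·y
y = (KᵀK)⁻¹·Kᵀ·(x' − x̄) = [0]
z = y + H·x̄ = [0] + [-2] = [-2]

z = [-2]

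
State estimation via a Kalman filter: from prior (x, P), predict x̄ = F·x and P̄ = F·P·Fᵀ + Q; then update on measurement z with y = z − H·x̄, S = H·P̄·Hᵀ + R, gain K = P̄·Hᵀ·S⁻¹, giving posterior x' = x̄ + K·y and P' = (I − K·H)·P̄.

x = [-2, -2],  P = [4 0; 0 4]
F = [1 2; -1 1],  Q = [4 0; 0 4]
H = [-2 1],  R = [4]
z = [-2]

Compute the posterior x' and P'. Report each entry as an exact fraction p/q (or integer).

x̄ = F·x = [-6, 0]
P̄ = F·P·Fᵀ + Q = [24 4; 4 12]
y = z − H·x̄ = [-14]
S = H·P̄·Hᵀ + R = [96]
K = P̄·Hᵀ·S⁻¹ = [-11/24; 1/24]
x' = x̄ + K·y = [5/12, -7/12]
P' = (I − K·H)·P̄ = [23/6 35/6; 35/6 71/6]

x' = [5/12, -7/12]
P' = [23/6 35/6; 35/6 71/6]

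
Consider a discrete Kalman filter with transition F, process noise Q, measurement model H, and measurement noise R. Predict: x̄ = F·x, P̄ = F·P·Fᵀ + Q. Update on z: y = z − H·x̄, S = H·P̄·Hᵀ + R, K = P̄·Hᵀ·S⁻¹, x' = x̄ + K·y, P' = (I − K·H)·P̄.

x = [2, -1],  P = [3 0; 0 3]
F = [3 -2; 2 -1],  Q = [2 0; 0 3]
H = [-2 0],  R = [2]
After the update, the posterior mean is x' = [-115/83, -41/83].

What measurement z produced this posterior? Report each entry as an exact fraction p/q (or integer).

z = [3]

x̄ = F·x = [8, 5]
P̄ = F·P·Fᵀ + Q = [41 24; 24 18]
S = H·P̄·Hᵀ + R = [166]
K = P̄·Hᵀ·S⁻¹ = [-41/83; -24/83]
x' − x̄ = [-779/83, -456/83] = K·y
y = (KᵀK)⁻¹·Kᵀ·(x' − x̄) = [19]
z = y + H·x̄ = [19] + [-16] = [3]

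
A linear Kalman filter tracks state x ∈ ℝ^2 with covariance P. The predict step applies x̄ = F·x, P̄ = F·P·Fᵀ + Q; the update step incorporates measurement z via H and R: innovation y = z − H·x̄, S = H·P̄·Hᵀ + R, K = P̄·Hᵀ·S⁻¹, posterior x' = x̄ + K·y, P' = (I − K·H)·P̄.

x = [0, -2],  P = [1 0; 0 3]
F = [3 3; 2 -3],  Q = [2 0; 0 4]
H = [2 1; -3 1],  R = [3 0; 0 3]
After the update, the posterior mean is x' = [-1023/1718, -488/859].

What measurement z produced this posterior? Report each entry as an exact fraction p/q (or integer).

z = [-2, 1]

x̄ = F·x = [-6, 6]
P̄ = F·P·Fᵀ + Q = [38 -21; -21 35]
S = H·P̄·Hᵀ + R = [106 -172; -172 506]
K = P̄·Hᵀ·S⁻¹ = [2305/12026 -2425/12026; 951/1718 328/859]
x' − x̄ = [9285/1718, -5642/859] = K·y
y = (KᵀK)⁻¹·Kᵀ·(x' − x̄) = [4, -23]
z = y + H·x̄ = [4, -23] + [-6, 24] = [-2, 1]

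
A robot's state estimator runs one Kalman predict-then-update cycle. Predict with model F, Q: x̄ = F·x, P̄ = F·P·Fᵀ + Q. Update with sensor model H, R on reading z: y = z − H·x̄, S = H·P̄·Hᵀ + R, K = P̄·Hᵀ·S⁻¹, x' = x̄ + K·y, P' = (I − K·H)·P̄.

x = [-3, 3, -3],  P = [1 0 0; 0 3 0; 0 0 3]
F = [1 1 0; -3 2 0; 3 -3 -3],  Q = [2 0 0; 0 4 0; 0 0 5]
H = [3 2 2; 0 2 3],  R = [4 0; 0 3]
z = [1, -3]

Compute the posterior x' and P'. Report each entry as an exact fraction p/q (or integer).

x' = [-8486/4799, 126897/9598, -141871/14397]
P' = [5442/4799 -15093/4799 9302/4799; -15093/4799 158799/9598 -54021/4799; 9302/4799 -54021/4799 114928/14397]

x̄ = F·x = [0, 15, -9]
P̄ = F·P·Fᵀ + Q = [6 3 -6; 3 25 -27; -6 -27 68]
y = z − H·x̄ = [-11, -6]
S = H·P̄·Hᵀ + R = [178 202; 202 391]
K = P̄·Hᵀ·S⁻¹ = [1186/4799 -760/4799; 2739/9598 -1088/4799; -2638/14397 6886/14397]
x' = x̄ + K·y = [-8486/4799, 126897/9598, -141871/14397]
P' = (I − K·H)·P̄ = [5442/4799 -15093/4799 9302/4799; -15093/4799 158799/9598 -54021/4799; 9302/4799 -54021/4799 114928/14397]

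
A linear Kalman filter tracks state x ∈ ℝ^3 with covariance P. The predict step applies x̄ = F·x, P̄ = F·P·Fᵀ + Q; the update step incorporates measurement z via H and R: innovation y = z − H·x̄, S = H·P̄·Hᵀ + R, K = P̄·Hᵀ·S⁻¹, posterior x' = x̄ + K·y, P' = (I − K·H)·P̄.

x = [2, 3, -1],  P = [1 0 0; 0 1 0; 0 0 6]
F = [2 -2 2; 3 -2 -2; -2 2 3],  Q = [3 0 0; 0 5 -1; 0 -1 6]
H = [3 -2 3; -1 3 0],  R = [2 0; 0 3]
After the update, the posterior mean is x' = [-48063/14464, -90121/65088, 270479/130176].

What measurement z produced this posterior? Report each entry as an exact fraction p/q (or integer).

x̄ = F·x = [-4, 2, -1]
P̄ = F·P·Fᵀ + Q = [35 -14 28; -14 42 -47; 28 -47 68]
S = H·P̄·Hᵀ + R = [2333 -1018; -1018 500]
K = P̄·Hᵀ·S⁻¹ = [1673/7232 4585/14464; 2255/32544 27407/65088; 9479/65088 -5401/130176]
x' − x̄ = [9793/14464, -220297/65088, 400655/130176] = K·y
y = (KᵀK)⁻¹·Kᵀ·(x' − x̄) = [18, -11]
z = y + H·x̄ = [18, -11] + [-19, 10] = [-1, -1]

z = [-1, -1]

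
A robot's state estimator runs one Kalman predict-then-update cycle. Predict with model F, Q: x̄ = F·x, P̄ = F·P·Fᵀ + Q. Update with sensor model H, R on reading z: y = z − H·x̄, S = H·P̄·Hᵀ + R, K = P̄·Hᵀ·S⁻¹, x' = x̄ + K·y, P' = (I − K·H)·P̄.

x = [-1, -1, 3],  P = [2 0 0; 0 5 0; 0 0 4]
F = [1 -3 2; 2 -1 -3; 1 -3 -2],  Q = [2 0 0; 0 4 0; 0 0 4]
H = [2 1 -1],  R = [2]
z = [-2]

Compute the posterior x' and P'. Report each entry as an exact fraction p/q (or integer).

x' = [11/19, -10, -7]
P' = [261/38 -5 15/2; -5 53 43; 15/2 43 115/2]

x̄ = F·x = [8, -10, -4]
P̄ = F·P·Fᵀ + Q = [65 -5 31; -5 53 43; 31 43 67]
y = z − H·x̄ = [-12]
S = H·P̄·Hᵀ + R = [152]
K = P̄·Hᵀ·S⁻¹ = [47/76; 0; 1/4]
x' = x̄ + K·y = [11/19, -10, -7]
P' = (I − K·H)·P̄ = [261/38 -5 15/2; -5 53 43; 15/2 43 115/2]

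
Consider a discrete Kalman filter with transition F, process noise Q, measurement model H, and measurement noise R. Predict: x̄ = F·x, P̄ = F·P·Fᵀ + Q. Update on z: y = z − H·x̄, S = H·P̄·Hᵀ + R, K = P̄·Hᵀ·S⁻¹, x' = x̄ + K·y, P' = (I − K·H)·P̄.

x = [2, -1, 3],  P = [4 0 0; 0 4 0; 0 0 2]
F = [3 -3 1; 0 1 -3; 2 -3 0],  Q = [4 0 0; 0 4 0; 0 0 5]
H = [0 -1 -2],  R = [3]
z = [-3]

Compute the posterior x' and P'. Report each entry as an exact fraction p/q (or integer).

x' = [2406/209, -2092/209, 1361/209]
P' = [5898/209 -3966/209 2136/209; -3966/209 5430/209 -2712/209; 2136/209 -2712/209 1509/209]

x̄ = F·x = [12, -10, 7]
P̄ = F·P·Fᵀ + Q = [78 -18 60; -18 26 -12; 60 -12 57]
y = z − H·x̄ = [1]
S = H·P̄·Hᵀ + R = [209]
K = P̄·Hᵀ·S⁻¹ = [-102/209; -2/209; -102/209]
x' = x̄ + K·y = [2406/209, -2092/209, 1361/209]
P' = (I − K·H)·P̄ = [5898/209 -3966/209 2136/209; -3966/209 5430/209 -2712/209; 2136/209 -2712/209 1509/209]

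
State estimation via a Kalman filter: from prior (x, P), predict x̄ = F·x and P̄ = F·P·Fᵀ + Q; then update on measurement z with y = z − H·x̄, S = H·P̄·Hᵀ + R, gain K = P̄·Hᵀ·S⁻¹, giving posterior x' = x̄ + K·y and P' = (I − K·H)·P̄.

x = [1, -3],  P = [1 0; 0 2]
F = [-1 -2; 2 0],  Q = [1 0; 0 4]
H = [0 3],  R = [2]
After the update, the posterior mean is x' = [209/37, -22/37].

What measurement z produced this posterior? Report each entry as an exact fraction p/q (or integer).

z = [-2]

x̄ = F·x = [5, 2]
P̄ = F·P·Fᵀ + Q = [10 -2; -2 8]
S = H·P̄·Hᵀ + R = [74]
K = P̄·Hᵀ·S⁻¹ = [-3/37; 12/37]
x' − x̄ = [24/37, -96/37] = K·y
y = (KᵀK)⁻¹·Kᵀ·(x' − x̄) = [-8]
z = y + H·x̄ = [-8] + [6] = [-2]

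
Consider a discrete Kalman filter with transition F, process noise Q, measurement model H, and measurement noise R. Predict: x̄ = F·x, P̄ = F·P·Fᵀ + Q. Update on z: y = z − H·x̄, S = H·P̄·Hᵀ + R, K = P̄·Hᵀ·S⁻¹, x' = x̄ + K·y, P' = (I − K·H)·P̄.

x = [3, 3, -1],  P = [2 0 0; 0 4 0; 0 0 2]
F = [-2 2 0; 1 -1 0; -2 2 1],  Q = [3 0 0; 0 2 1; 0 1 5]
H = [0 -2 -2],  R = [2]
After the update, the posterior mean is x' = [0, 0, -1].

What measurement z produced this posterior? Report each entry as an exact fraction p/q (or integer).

z = [2]

x̄ = F·x = [0, 0, -1]
P̄ = F·P·Fᵀ + Q = [27 -12 24; -12 8 -11; 24 -11 31]
S = H·P̄·Hᵀ + R = [70]
K = P̄·Hᵀ·S⁻¹ = [-12/35; 3/35; -4/7]
x' − x̄ = [0, 0, 0] = K·y
y = (KᵀK)⁻¹·Kᵀ·(x' − x̄) = [0]
z = y + H·x̄ = [0] + [2] = [2]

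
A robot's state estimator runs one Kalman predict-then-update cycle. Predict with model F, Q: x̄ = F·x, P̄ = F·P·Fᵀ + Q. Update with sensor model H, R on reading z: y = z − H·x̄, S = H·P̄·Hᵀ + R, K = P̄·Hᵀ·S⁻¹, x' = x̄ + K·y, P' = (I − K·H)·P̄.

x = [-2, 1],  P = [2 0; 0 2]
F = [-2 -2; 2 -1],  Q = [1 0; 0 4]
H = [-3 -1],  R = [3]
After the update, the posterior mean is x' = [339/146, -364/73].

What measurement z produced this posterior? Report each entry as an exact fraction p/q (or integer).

x̄ = F·x = [2, -5]
P̄ = F·P·Fᵀ + Q = [17 -4; -4 14]
S = H·P̄·Hᵀ + R = [146]
K = P̄·Hᵀ·S⁻¹ = [-47/146; -1/73]
x' − x̄ = [47/146, 1/73] = K·y
y = (KᵀK)⁻¹·Kᵀ·(x' − x̄) = [-1]
z = y + H·x̄ = [-1] + [-1] = [-2]

z = [-2]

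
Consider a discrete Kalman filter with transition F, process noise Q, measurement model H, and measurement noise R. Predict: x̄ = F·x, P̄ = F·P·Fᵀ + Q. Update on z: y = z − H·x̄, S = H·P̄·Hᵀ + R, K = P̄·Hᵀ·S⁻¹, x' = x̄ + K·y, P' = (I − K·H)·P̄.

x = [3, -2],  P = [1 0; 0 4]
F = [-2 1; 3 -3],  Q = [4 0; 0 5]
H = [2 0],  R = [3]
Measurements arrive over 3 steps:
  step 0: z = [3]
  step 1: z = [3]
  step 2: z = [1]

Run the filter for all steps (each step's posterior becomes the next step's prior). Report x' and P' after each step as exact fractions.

step 0: x' = [16/17, 27/17], P' = [12/17 -18/17; -18/17 418/17]
step 1: x' = [1207/825, -5161/825], P' = [202/275 -496/275; -496/275 11333/275]
step 2: x' = [305/823, -35726/20575], P' = [609/823 -1587/823; -1587/823 906074/20575]

step 0: x̄ = F·x = [-8, 15]
step 0: P̄ = F·P·Fᵀ + Q = [12 -18; -18 50]
step 0: y = z − H·x̄ = [19]
step 0: S = H·P̄·Hᵀ + R = [51]
step 0: K = P̄·Hᵀ·S⁻¹ = [8/17; -12/17]
step 0: x' = x̄ + K·y = [16/17, 27/17]
step 0: P' = (I − K·H)·P̄ = [12/17 -18/17; -18/17 418/17]
step 1: x̄ = F·x = [-5/17, -33/17]
step 1: P̄ = F·P·Fᵀ + Q = [606/17 -1488/17; -1488/17 4279/17]
step 1: y = z − H·x̄ = [61/17]
step 1: S = H·P̄·Hᵀ + R = [2475/17]
step 1: K = P̄·Hᵀ·S⁻¹ = [404/825; -992/825]
step 1: x' = x̄ + K·y = [1207/825, -5161/825]
step 1: P' = (I − K·H)·P̄ = [202/275 -496/275; -496/275 11333/275]
step 2: x̄ = F·x = [-101/11, 6368/275]
step 2: P̄ = F·P·Fᵀ + Q = [609/11 -1587/11; -1587/11 114118/275]
step 2: y = z − H·x̄ = [213/11]
step 2: S = H·P̄·Hᵀ + R = [2469/11]
step 2: K = P̄·Hᵀ·S⁻¹ = [406/823; -1058/823]
step 2: x' = x̄ + K·y = [305/823, -35726/20575]
step 2: P' = (I − K·H)·P̄ = [609/823 -1587/823; -1587/823 906074/20575]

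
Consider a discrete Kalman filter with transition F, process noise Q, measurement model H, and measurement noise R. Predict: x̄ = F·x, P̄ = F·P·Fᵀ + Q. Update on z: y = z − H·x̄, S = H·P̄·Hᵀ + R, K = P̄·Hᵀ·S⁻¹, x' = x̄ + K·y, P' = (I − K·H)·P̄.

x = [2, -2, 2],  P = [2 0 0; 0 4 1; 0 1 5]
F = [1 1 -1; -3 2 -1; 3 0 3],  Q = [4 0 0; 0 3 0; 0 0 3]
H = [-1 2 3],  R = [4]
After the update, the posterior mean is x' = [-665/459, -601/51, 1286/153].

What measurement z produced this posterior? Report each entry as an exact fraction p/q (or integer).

z = [3]

x̄ = F·x = [-2, -12, 12]
P̄ = F·P·Fᵀ + Q = [13 4 -6; 4 38 -27; -6 -27 66]
S = H·P̄·Hᵀ + R = [459]
K = P̄·Hᵀ·S⁻¹ = [-23/459; -1/51; 50/153]
x' − x̄ = [253/459, 11/51, -550/153] = K·y
y = (KᵀK)⁻¹·Kᵀ·(x' − x̄) = [-11]
z = y + H·x̄ = [-11] + [14] = [3]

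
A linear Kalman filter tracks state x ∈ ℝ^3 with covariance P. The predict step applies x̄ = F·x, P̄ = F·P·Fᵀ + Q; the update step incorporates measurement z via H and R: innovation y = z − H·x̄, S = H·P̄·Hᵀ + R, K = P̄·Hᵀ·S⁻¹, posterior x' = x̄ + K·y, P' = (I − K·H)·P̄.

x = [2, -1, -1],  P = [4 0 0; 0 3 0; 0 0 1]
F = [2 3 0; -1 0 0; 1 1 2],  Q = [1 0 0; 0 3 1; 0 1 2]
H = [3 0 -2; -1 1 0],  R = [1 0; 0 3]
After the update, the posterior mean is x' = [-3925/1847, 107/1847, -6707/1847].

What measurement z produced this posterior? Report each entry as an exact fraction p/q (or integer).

z = [1, 3]

x̄ = F·x = [1, -2, -1]
P̄ = F·P·Fᵀ + Q = [44 -8 17; -8 7 -3; 17 -3 13]
S = H·P̄·Hᵀ + R = [245 -116; -116 70]
K = P̄·Hᵀ·S⁻¹ = [414/1847 -686/1847; 240/1847 1587/3694; -285/1847 -1000/1847]
x' − x̄ = [-5772/1847, 3801/1847, -4860/1847] = K·y
y = (KᵀK)⁻¹·Kᵀ·(x' − x̄) = [-4, 6]
z = y + H·x̄ = [-4, 6] + [5, -3] = [1, 3]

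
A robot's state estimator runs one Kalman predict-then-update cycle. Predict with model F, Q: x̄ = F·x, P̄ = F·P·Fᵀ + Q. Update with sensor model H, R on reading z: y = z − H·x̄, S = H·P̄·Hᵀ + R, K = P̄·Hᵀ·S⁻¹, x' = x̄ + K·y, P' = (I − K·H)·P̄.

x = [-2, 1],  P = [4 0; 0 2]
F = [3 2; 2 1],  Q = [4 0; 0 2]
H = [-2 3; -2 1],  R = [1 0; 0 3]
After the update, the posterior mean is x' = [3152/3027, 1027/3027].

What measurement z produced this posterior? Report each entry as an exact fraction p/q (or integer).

x̄ = F·x = [-4, -3]
P̄ = F·P·Fᵀ + Q = [48 28; 28 20]
S = H·P̄·Hᵀ + R = [37 28; 28 103]
K = P̄·Hᵀ·S⁻¹ = [668/3027 -2180/3027; 1420/3027 -1444/3027]
x' − x̄ = [15260/3027, 10108/3027] = K·y
y = (KᵀK)⁻¹·Kᵀ·(x' − x̄) = [0, -7]
z = y + H·x̄ = [0, -7] + [-1, 5] = [-1, -2]

z = [-1, -2]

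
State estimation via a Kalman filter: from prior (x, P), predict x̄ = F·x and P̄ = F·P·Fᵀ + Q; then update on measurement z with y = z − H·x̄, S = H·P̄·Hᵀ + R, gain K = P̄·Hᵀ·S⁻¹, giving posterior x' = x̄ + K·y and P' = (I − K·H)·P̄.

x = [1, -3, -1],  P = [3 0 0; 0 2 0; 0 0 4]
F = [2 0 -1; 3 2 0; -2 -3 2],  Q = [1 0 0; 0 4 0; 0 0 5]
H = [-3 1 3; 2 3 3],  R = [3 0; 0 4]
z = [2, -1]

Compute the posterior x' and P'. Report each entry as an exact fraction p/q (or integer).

x̄ = F·x = [3, -3, 5]
P̄ = F·P·Fᵀ + Q = [17 18 -20; 18 39 -30; -20 -30 51]
y = z − H·x̄ = [-1, -13]
S = H·P̄·Hᵀ + R = [726 48; 48 318]
K = P̄·Hᵀ·S⁻¹ = [-5153/38094 2066/19047; -289/1814 403/1814; 9515/38094 1319/38094]
x' = x̄ + K·y = [65719/38094, -5196/907, 81904/19047]
P' = (I − K·H)·P̄ = [52673/38094 -5509/1814 86083/38094; -5509/1814 7506/907 -5401/907; 86083/38094 -5401/907 85606/19047]

x' = [65719/38094, -5196/907, 81904/19047]
P' = [52673/38094 -5509/1814 86083/38094; -5509/1814 7506/907 -5401/907; 86083/38094 -5401/907 85606/19047]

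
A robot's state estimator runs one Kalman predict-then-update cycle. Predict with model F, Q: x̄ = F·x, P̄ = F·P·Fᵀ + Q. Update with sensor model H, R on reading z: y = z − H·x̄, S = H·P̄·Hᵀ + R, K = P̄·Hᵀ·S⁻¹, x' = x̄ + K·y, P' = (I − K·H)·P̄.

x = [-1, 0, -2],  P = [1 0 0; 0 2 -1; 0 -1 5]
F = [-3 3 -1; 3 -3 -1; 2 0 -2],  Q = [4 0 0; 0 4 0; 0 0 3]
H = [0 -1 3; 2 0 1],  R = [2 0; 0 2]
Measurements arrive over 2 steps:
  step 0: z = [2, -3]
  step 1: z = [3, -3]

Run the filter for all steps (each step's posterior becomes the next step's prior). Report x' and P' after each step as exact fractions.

step 0: x̄ = F·x = [5, -1, 2]
step 0: P̄ = F·P·Fᵀ + Q = [42 -22 10; -22 30 10; 10 10 27]
step 0: y = z − H·x̄ = [-5, -15]
step 0: S = H·P̄·Hᵀ + R = [215 175; 175 237]
step 0: K = P̄·Hᵀ·S⁻¹ = [-2063/10165 1111/2033; 595/2033 -731/2033; 4301/10165 -232/2033]
step 0: x' = x̄ + K·y = [-4437/2033, 5957/2033, 3245/2033]
step 0: P' = (I − K·H)·P̄ = [12036/10165 -6952/2033 -12962/10165; -6952/2033 36136/2033 12442/2033; -12962/10165 12442/2033 23604/10165]
step 1: x̄ = F·x = [27937/2033, -34427/2033, -15364/2033]
step 1: P̄ = F·P·Fᵀ + Q = [1973356/10165 -467304/2033 -658676/10165; -467304/2033 575084/2033 160988/2033; -658676/10165 160988/2033 276751/10165]
step 1: y = z − H·x̄ = [17764/2033, -46609/2033]
step 1: S = H·P̄·Hᵀ + R = [556869/10165 746297/10165; 746297/10165 5555801/10165]
step 1: K = P̄·Hᵀ·S⁻¹ = [-257970/1450997 893382/1450997; 8060735/62392871 -44522395/62392871; 45117137/124785742 -29432831/124785742]
step 1: x' = x̄ + K·y = [-2796713/1450997, 34597066/62392871, 125965323/124785742]
step 1: P' = (I − K·H)·P̄ = [1855148/1450997 -5254656/1450997 -1923532/1450997; -5254656/1450997 1072445408/62392871 362855626/62392871; -1923532/1450997 362855626/62392871 135990921/62392871]

step 0: x' = [-4437/2033, 5957/2033, 3245/2033], P' = [12036/10165 -6952/2033 -12962/10165; -6952/2033 36136/2033 12442/2033; -12962/10165 12442/2033 23604/10165]
step 1: x' = [-2796713/1450997, 34597066/62392871, 125965323/124785742], P' = [1855148/1450997 -5254656/1450997 -1923532/1450997; -5254656/1450997 1072445408/62392871 362855626/62392871; -1923532/1450997 362855626/62392871 135990921/62392871]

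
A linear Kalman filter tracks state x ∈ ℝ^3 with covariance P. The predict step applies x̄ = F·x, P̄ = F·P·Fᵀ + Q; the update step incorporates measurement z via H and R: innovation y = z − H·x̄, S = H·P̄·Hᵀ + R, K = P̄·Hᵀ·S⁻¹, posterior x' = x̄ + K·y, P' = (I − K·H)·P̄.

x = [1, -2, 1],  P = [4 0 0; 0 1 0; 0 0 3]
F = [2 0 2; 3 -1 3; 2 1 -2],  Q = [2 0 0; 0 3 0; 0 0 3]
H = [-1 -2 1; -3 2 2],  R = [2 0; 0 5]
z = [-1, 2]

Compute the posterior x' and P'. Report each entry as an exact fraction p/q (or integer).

x̄ = F·x = [4, 8, -2]
P̄ = F·P·Fᵀ + Q = [30 42 4; 42 67 5; 4 5 32]
y = z − H·x̄ = [21, 2]
S = H·P̄·Hᵀ + R = [472 24; 24 159]
K = P̄·Hᵀ·S⁻¹ = [-2923/12412 448/9309; -9207/24824 525/3103; 229/12412 3604/9309]
x' = x̄ + K·y = [-31621/37236, 13645/24824, -31213/37236]
P' = (I − K·H)·P̄ = [74453/18618 10719/12412 97841/18618; 10719/12412 13211/24824 14723/12412; 97841/18618 14723/12412 142697/18618]

x' = [-31621/37236, 13645/24824, -31213/37236]
P' = [74453/18618 10719/12412 97841/18618; 10719/12412 13211/24824 14723/12412; 97841/18618 14723/12412 142697/18618]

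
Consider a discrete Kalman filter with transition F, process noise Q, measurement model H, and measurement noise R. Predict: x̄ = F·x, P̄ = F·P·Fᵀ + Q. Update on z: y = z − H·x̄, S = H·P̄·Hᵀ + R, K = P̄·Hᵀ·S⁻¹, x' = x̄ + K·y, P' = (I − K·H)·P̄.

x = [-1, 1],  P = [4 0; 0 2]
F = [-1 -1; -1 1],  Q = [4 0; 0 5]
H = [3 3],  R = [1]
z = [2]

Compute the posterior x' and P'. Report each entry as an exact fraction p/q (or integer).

x' = [-72/113, 148/113]
P' = [482/113 -476/113; -476/113 965/226]

x̄ = F·x = [0, 2]
P̄ = F·P·Fᵀ + Q = [10 2; 2 11]
y = z − H·x̄ = [-4]
S = H·P̄·Hᵀ + R = [226]
K = P̄·Hᵀ·S⁻¹ = [18/113; 39/226]
x' = x̄ + K·y = [-72/113, 148/113]
P' = (I − K·H)·P̄ = [482/113 -476/113; -476/113 965/226]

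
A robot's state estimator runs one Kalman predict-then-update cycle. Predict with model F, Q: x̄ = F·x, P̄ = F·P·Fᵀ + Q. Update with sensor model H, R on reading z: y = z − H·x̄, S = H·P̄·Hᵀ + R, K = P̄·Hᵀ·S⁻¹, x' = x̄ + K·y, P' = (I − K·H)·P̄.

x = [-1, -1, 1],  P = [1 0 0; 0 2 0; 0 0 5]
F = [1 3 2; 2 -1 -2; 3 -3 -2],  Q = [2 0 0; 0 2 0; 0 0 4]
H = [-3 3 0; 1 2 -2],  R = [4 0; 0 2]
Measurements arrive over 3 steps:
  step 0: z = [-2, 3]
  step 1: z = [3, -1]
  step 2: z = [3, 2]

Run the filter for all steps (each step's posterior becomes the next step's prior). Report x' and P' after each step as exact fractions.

step 0: x̄ = F·x = [-2, -3, -2]
step 0: P̄ = F·P·Fᵀ + Q = [41 -24 -35; -24 28 32; -35 32 51]
step 0: y = z − H·x̄ = [1, 7]
step 0: S = H·P̄·Hᵀ + R = [1057 -285; -285 147]
step 0: K = P̄·Hᵀ·S⁻¹ = [-105/727 108/727; 2302/12359 5318/37077; 1457/12359 -9938/37077]
step 0: x' = x̄ + K·y = [-803/727, -3947/2181, -8197/2181]
step 0: P' = (I − K·H)·P̄ = [2528/727 2388/727 3544/727; 2388/727 130996/37077 186572/37077; 3544/727 186572/37077 286882/37077]
step 1: x̄ = F·x = [-30644/2181, 15523/2181, 21008/2181]
step 1: P̄ = F·P·Fᵀ + Q = [6222142/37077 -1804808/37077 -2724868/37077; -1804808/37077 681574/37077 903128/37077; -2724868/37077 903128/37077 1512904/37077]
step 1: y = z − H·x̄ = [-43986/727, 39433/2181]
step 1: S = H·P̄·Hᵀ + R = [31589432/12359 -10310178/12359; -10310178/12359 11529424/37077]
step 1: K = P̄·Hᵀ·S⁻¹ = [-190605099/916511131 129549869/916511131; 111055470/916511131 119239691/916511131; 23485554/916511131 -250548866/916511131]
step 1: x' = x̄ + K·y = [997175855/916511131, 1959799776/916511131, 2877150698/916511131]
step 1: P' = (I − K·H)·P̄ = [1841158062/916511131 1587017930/916511131 2378047092/916511131; 1587017930/916511131 1735091890/916511131 2409361164/916511131; 2378047092/916511131 2409361164/916511131 3848933576/916511131]
step 2: x̄ = F·x = [12630876579/916511131, -5719749462/916511131, -8642173159/916511131]
step 2: P̄ = F·P·Fᵀ + Q = [82632371554/916511131 -23502399328/916511131 -35366125148/916511131; -23502399328/916511131 10593476904/916511131 12859215368/916511131; -35366125148/916511131 12859215368/916511131 23057474520/916511131]
step 2: y = z − H·x̄ = [57801411516/916511131, -16642701711/916511131]
step 2: S = H·P̄·Hᵀ + R = [1265741868550/916511131 -403181098350/916511131; -403181098350/916511131 163650379848/916511131]
step 2: K = P̄·Hᵀ·S⁻¹ = [-838752895089/4053791420075 22729241522/162151656803; 494327536064/4053791420075 62811976588/486454970409; 108549513382/4053791420075 -133664227648/486454970409]
step 2: x' = x̄ + K·y = [-7348587034779/4053791420075, -3628088553546/4053791420075, -11152586927423/4053791420075]
step 2: P' = (I − K·H)·P̄ = [8155827891476/4053791420075 7037490698024/4053791420075 10547173605712/4053791420075; 7037490698024/4053791420075 23089782238328/12161374260225 32075718870664/12161374260225; 10547173605712/4053791420075 32075718870664/12161374260225 51238084970432/12161374260225]

step 0: x' = [-803/727, -3947/2181, -8197/2181], P' = [2528/727 2388/727 3544/727; 2388/727 130996/37077 186572/37077; 3544/727 186572/37077 286882/37077]
step 1: x' = [997175855/916511131, 1959799776/916511131, 2877150698/916511131], P' = [1841158062/916511131 1587017930/916511131 2378047092/916511131; 1587017930/916511131 1735091890/916511131 2409361164/916511131; 2378047092/916511131 2409361164/916511131 3848933576/916511131]
step 2: x' = [-7348587034779/4053791420075, -3628088553546/4053791420075, -11152586927423/4053791420075], P' = [8155827891476/4053791420075 7037490698024/4053791420075 10547173605712/4053791420075; 7037490698024/4053791420075 23089782238328/12161374260225 32075718870664/12161374260225; 10547173605712/4053791420075 32075718870664/12161374260225 51238084970432/12161374260225]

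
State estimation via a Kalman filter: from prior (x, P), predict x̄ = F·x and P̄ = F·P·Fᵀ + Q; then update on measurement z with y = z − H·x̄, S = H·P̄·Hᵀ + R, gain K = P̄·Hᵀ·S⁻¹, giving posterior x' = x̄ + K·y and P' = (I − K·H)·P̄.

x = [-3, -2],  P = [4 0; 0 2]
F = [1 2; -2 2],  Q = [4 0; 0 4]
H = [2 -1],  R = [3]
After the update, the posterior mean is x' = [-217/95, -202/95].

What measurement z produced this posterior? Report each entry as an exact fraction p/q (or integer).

z = [-2]

x̄ = F·x = [-7, 2]
P̄ = F·P·Fᵀ + Q = [16 0; 0 28]
S = H·P̄·Hᵀ + R = [95]
K = P̄·Hᵀ·S⁻¹ = [32/95; -28/95]
x' − x̄ = [448/95, -392/95] = K·y
y = (KᵀK)⁻¹·Kᵀ·(x' − x̄) = [14]
z = y + H·x̄ = [14] + [-16] = [-2]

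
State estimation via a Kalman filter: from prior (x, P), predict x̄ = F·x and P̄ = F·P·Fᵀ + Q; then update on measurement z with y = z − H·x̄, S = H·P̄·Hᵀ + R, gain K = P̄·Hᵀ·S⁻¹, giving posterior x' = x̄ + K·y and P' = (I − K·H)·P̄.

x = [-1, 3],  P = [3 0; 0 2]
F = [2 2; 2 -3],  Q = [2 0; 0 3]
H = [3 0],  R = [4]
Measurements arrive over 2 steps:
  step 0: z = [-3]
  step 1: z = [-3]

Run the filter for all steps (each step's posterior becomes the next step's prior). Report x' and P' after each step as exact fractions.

step 0: x̄ = F·x = [4, -11]
step 0: P̄ = F·P·Fᵀ + Q = [22 0; 0 33]
step 0: y = z − H·x̄ = [-15]
step 0: S = H·P̄·Hᵀ + R = [202]
step 0: K = P̄·Hᵀ·S⁻¹ = [33/101; 0]
step 0: x' = x̄ + K·y = [-91/101, -11]
step 0: P' = (I − K·H)·P̄ = [44/101 0; 0 33]
step 1: x̄ = F·x = [-2404/101, 3151/101]
step 1: P̄ = F·P·Fᵀ + Q = [13710/101 -19822/101; -19822/101 30476/101]
step 1: y = z − H·x̄ = [6909/101]
step 1: S = H·P̄·Hᵀ + R = [123794/101]
step 1: K = P̄·Hᵀ·S⁻¹ = [20565/61897; -159/331]
step 1: x' = x̄ + K·y = [-66503/61897, -550/331]
step 1: P' = (I − K·H)·P̄ = [27420/61897 -212/331; -212/331 6262/331]

step 0: x' = [-91/101, -11], P' = [44/101 0; 0 33]
step 1: x' = [-66503/61897, -550/331], P' = [27420/61897 -212/331; -212/331 6262/331]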